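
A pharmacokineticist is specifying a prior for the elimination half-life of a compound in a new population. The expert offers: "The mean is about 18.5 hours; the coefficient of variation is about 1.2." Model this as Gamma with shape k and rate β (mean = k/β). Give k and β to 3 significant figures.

k ≈ 0.694, β ≈ 0.0375

For Gamma(k, rate β): mean = k/β, variance = k/β², so CV = 1/√k.
CV = 1.2, hence k = 1/CV² = 0.694.
Then β = k/mean = 0.694/18.5 = 0.0375.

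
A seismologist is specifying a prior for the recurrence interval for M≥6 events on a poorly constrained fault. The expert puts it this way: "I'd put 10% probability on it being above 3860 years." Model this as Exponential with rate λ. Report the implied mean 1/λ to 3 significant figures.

mean ≈ 1680 years

P(T > 3860.0) = e^(−λ·3860.0) = 0.1, so λ = −ln(0.1)/3860.0 = 0.000597.
Mean = 1/λ = 1680 years.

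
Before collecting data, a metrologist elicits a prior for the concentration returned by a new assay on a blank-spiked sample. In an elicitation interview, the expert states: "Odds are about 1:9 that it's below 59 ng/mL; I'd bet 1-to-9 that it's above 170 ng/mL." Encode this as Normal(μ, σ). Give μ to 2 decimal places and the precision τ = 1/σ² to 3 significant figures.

μ = 114.50, τ = 0.000533

The p-quantile of Normal(μ,σ) is μ + z_p·σ, with z_{0.1} = -1.282 and z_{0.9} = 1.282.
Eliminate σ: μ = (z₂·x₁ − z₁·x₂)/(z₂ − z₁) = (1.282·59 − (-1.282)·170)/2.563 = 114.50.
Then σ = (x₂ − x₁)/(z₂ − z₁) = (170 − 59)/2.563 = 43.31.
Precision τ = 1/σ² = 1/43.31² = 0.000533.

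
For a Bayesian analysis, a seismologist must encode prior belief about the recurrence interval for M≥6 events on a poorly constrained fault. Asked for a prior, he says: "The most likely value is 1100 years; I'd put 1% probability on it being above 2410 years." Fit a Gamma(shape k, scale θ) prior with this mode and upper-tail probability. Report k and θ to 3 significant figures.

k ≈ 8.84, θ ≈ 140

Gamma(k,θ) with k>1 has mode (k−1)θ, so θ = 1100/(k−1).
Need P(X < 2410) = 0.99 with θ tied to k this way. Start at k = 2, θ = 1100: P(X<2410) ≈ 0.643.
Too low — raise k to concentrate. Iterating converges to k ≈ 8.84.
Then θ = 1100/(8.84−1) ≈ 140.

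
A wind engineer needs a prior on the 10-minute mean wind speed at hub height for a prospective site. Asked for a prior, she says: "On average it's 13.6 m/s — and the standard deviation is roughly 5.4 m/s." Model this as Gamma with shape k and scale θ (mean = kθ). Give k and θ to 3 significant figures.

k ≈ 6.34, θ ≈ 2.14

For Gamma(k, scale θ): mean = kθ, variance = kθ², so CV = 1/√k.
CV = SD/mean = 5.4/13.6 = 0.3971, hence k = 1/CV² = 6.34.
Then θ = mean/k = 13.6/6.34 = 2.14.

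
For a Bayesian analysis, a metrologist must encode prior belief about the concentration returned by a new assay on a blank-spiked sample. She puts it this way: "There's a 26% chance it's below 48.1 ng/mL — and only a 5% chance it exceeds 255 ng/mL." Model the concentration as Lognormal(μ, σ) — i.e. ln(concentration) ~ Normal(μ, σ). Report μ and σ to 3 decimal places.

If T ~ Lognormal(μ,σ) then ln T ~ Normal(μ,σ), so the p-quantile of ln T is μ + z_p·σ.
ln(48.1) = 3.873 and ln(255) = 5.541; z_{0.26} = -0.6433, z_{0.95} = 1.645.
σ = (5.541 − 3.873)/(1.645 − (-0.6433)) = 0.729.
μ = 3.873 − (-0.6433)·0.729 = 4.342.

μ ≈ 4.342, σ ≈ 0.729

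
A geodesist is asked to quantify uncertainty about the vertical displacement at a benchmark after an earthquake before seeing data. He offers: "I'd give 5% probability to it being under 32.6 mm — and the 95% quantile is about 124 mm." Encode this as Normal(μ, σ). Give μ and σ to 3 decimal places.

For Normal(μ,σ), the p-quantile is μ + z_p·σ. Here z_{0.05} = -1.645, z_{0.95} = 1.645.
So 32.6 = μ − 1.645σ and 124 = μ + 1.645σ.
Subtracting: σ = (124 − 32.6)/(1.645 − (-1.645)) = 27.784.
Then μ = 32.6 − (-1.645)·27.784 = 78.300.

μ = 78.300, σ = 27.784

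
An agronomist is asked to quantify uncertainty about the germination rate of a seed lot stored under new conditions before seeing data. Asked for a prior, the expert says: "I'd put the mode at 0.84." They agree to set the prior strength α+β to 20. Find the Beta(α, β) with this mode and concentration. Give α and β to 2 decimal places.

For α,β > 1 the Beta mode is (α−1)/(α+β−2). With α+β = 20, the mode is (α−1)/18.
Set (α−1)/18 = 0.84 → α = 1 + 0.84·18 = 16.12.
β = 20 − α = 3.88.

α = 16.12, β = 3.88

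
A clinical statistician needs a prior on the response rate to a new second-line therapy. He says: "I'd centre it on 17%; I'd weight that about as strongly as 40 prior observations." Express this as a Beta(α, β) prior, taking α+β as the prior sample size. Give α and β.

α = 6.8, β = 33.2

Under the effective-sample-size interpretation, Beta(α, β) has prior mean α/(α+β) and prior sample size α+β.
So α+β = 40 and α/(α+β) = 0.17, giving α = 0.17·40 = 6.8 and β = 40 − 6.8 = 33.2.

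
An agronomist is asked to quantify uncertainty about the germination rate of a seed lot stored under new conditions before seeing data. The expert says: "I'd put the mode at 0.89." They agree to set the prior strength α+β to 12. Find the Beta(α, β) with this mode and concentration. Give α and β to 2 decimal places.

For α,β > 1 the Beta mode is (α−1)/(α+β−2). With α+β = 12, the mode is (α−1)/10.
Set (α−1)/10 = 0.89 → α = 1 + 0.89·10 = 9.90.
β = 12 − α = 2.10.

α = 9.90, β = 2.10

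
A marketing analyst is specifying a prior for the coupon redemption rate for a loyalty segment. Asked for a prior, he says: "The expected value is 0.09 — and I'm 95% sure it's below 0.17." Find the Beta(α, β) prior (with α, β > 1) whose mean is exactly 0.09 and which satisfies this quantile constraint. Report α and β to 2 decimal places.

With mean 0.09 fixed, write α = 0.09s, β = 0.91s where s = α+β.
Need P(θ < 0.17) = 0.95 under Beta(0.09s, 0.91s). Normal approximation: (q−m)/√(m(1−m)/s) ≈ z_{0.95} = 1.64, so s ≈ 0.09·0.91·(1.64)²/(0.17−0.09)² = 34.6.
At s = 34.6: P(θ<0.17) ≈ 0.933. Adjusting to match 0.95 gives s ≈ 43.33.
So α = 0.09·43.33 ≈ 3.90, β = 0.91·43.33 ≈ 39.43.

α ≈ 3.90, β ≈ 39.43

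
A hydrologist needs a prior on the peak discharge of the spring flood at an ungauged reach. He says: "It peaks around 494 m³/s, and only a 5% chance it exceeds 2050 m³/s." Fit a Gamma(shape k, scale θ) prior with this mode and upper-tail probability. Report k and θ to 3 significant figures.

k ≈ 2.23, θ ≈ 401

Gamma(k,θ) with k>1 has mode (k−1)θ, so θ = 494/(k−1).
Need P(X < 2050) = 0.95 with θ tied to k this way. Start at k = 2, θ = 494: P(X<2050) ≈ 0.919.
Too low — raise k to concentrate. Iterating converges to k ≈ 2.23.
Then θ = 494/(2.23−1) ≈ 401.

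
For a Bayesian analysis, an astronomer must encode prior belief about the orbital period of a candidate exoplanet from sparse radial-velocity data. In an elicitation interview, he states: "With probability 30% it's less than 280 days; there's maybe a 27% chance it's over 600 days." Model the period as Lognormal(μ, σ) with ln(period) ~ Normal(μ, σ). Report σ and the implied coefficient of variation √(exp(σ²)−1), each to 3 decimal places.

If T ~ Lognormal(μ,σ) then ln T ~ Normal(μ,σ), so the p-quantile of ln T is μ + z_p·σ.
ln(280) = 5.635 and ln(600) = 6.397; z_{0.3} = -0.5244, z_{0.73} = 0.6128.
σ = (6.397 − 5.635)/(0.6128 − (-0.5244)) = 0.670.
μ = 5.635 − (-0.5244)·0.670 = 5.986.
CV = √(exp(σ²)−1) = √(exp(0.4491)−1) = 0.753.

σ ≈ 0.670, CV ≈ 0.753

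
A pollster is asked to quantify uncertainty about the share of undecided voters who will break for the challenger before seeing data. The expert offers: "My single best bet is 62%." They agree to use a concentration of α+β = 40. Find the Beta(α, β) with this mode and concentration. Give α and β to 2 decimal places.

For α,β > 1 the Beta mode is (α−1)/(α+β−2). With α+β = 40, the mode is (α−1)/38.
Set (α−1)/38 = 0.62 → α = 1 + 0.62·38 = 24.56.
β = 40 − α = 15.44.

α = 24.56, β = 15.44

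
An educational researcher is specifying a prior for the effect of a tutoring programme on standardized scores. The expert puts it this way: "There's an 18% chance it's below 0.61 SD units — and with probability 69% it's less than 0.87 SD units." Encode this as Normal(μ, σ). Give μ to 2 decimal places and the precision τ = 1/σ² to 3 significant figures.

μ = 0.78, τ = 29.5

The p-quantile of Normal(μ,σ) is μ + z_p·σ, with z_{0.18} = -0.9154 and z_{0.69} = 0.4959.
Eliminate σ: μ = (z₂·x₁ − z₁·x₂)/(z₂ − z₁) = (0.4959·0.61 − (-0.9154)·0.87)/1.411 = 0.78.
Then σ = (x₂ − x₁)/(z₂ − z₁) = (0.87 − 0.61)/1.411 = 0.18.
Precision τ = 1/σ² = 1/0.1842² = 29.5.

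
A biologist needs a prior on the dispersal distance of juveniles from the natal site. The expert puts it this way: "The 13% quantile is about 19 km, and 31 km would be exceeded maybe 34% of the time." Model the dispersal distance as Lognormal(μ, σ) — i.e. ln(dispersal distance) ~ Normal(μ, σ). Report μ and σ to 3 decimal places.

If T ~ Lognormal(μ,σ) then ln T ~ Normal(μ,σ), so the p-quantile of ln T is μ + z_p·σ.
ln(19) = 2.944 and ln(31) = 3.434; z_{0.13} = -1.126, z_{0.66} = 0.4125.
σ = (3.434 − 2.944)/(0.4125 − (-1.126)) = 0.318.
μ = 2.944 − (-1.126)·0.318 = 3.303.

μ ≈ 3.303, σ ≈ 0.318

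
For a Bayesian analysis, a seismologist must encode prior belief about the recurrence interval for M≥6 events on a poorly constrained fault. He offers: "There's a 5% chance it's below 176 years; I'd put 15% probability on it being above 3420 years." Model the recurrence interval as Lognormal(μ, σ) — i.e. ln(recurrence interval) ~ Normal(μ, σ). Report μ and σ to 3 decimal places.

If T ~ Lognormal(μ,σ) then ln T ~ Normal(μ,σ), so the p-quantile of ln T is μ + z_p·σ.
ln(176) = 5.17 and ln(3420) = 8.137; z_{0.05} = -1.645, z_{0.85} = 1.036.
σ = (8.137 − 5.17)/(1.036 − (-1.645)) = 1.107.
μ = 5.17 − (-1.645)·1.107 = 6.991.

μ ≈ 6.991, σ ≈ 1.107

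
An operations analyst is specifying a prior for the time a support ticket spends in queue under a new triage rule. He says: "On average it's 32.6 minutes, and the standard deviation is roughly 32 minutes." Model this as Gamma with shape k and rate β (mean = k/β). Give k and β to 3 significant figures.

k ≈ 1.04, β ≈ 0.0318

For Gamma(k, rate β): mean = k/β, variance = k/β², so CV = 1/√k.
CV = SD/mean = 32/32.6 = 0.9816, hence k = 1/CV² = 1.04.
Then β = k/mean = 1.04/32.6 = 0.0318.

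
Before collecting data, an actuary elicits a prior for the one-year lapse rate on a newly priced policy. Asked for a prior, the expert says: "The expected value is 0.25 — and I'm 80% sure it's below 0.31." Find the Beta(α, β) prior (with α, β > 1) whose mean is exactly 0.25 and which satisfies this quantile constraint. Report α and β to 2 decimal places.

α ≈ 8.74, β ≈ 26.23

With mean 0.25 fixed, write α = 0.25s, β = 0.75s where s = α+β.
Need P(θ < 0.31) = 0.8 under Beta(0.25s, 0.75s). Normal approximation: (q−m)/√(m(1−m)/s) ≈ z_{0.8} = 0.842, so s ≈ 0.25·0.75·(0.842)²/(0.31−0.25)² = 36.9.
At s = 36.9: P(θ<0.31) ≈ 0.805. Adjusting to match 0.8 gives s ≈ 34.97.
So α = 0.25·34.97 ≈ 8.74, β = 0.75·34.97 ≈ 26.23.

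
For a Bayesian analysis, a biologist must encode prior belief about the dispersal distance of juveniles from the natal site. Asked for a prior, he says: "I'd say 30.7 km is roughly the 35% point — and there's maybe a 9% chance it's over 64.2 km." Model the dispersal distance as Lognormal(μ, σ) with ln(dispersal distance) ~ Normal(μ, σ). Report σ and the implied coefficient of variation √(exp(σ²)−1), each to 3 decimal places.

If T ~ Lognormal(μ,σ) then ln T ~ Normal(μ,σ), so the p-quantile of ln T is μ + z_p·σ.
ln(30.7) = 3.424 and ln(64.2) = 4.162; z_{0.35} = -0.3853, z_{0.91} = 1.341.
σ = (4.162 − 3.424)/(1.341 − (-0.3853)) = 0.427.
μ = 3.424 − (-0.3853)·0.427 = 3.589.
CV = √(exp(σ²)−1) = √(exp(0.1827)−1) = 0.448.

σ ≈ 0.427, CV ≈ 0.448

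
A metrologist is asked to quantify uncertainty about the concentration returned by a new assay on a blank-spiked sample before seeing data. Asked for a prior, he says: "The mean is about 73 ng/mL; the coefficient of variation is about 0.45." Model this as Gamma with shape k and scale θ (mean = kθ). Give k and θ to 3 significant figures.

For Gamma(k, scale θ): mean = kθ, variance = kθ², so CV = 1/√k.
CV = 0.45, hence k = 1/CV² = 4.94.
Then θ = mean/k = 73/4.94 = 14.8.

k ≈ 4.94, θ ≈ 14.8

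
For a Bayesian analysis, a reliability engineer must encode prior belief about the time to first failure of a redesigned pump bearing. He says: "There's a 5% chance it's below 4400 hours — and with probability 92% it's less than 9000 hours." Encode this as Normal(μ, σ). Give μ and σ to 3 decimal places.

For Normal(μ,σ), the p-quantile is μ + z_p·σ. Here z_{0.05} = -1.645, z_{0.92} = 1.405.
So 4400 = μ − 1.645σ and 9000 = μ + 1.405σ.
Subtracting: σ = (9000 − 4400)/(1.405 − (-1.645)) = 1508.234.
Then μ = 4400 − (-1.645)·1508.234 = 6880.824.

μ = 6880.824, σ = 1508.234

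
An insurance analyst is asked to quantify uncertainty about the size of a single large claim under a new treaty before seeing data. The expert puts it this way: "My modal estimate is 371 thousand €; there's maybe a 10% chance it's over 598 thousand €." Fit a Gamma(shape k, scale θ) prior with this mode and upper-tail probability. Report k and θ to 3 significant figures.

Gamma(k,θ) with k>1 has mode (k−1)θ, so θ = 371/(k−1).
Need P(X < 598) = 0.9 with θ tied to k this way. Start at k = 2, θ = 371: P(X<598) ≈ 0.479.
Too low — raise k to concentrate. Iterating converges to k ≈ 9.25.
Then θ = 371/(9.25−1) ≈ 45.

k ≈ 9.25, θ ≈ 45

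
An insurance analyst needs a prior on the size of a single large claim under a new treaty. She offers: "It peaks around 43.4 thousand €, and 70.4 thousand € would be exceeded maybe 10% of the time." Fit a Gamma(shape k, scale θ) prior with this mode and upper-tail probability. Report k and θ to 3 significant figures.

k ≈ 9.04, θ ≈ 5.4

Gamma(k,θ) with k>1 has mode (k−1)θ, so θ = 43.4/(k−1).
Need P(X < 70.4) = 0.9 with θ tied to k this way. Start at k = 2, θ = 43.4: P(X<70.4) ≈ 0.482.
Too low — raise k to concentrate. Iterating converges to k ≈ 9.04.
Then θ = 43.4/(9.04−1) ≈ 5.4.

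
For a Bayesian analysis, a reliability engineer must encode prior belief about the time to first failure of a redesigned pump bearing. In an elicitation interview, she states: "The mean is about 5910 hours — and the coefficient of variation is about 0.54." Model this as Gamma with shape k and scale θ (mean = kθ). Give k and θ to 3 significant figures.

k ≈ 3.43, θ ≈ 1720

For Gamma(k, scale θ): mean = kθ, variance = kθ², so CV = 1/√k.
CV = 0.54, hence k = 1/CV² = 3.43.
Then θ = mean/k = 5910/3.43 = 1720.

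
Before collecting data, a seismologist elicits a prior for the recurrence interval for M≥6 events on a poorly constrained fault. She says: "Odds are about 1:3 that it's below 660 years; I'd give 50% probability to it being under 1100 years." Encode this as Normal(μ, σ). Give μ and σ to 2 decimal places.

The p-quantile of Normal(μ,σ) is μ + z_p·σ, with z_{0.25} = -0.6745 and z_{0.5} = 0.
Eliminate σ: μ = (z₂·x₁ − z₁·x₂)/(z₂ − z₁) = (0·660 − (-0.6745)·1100)/0.6745 = 1100.00.
Then σ = (x₂ − x₁)/(z₂ − z₁) = (1100 − 660)/0.6745 = 652.34.

μ = 1100.00, σ = 652.34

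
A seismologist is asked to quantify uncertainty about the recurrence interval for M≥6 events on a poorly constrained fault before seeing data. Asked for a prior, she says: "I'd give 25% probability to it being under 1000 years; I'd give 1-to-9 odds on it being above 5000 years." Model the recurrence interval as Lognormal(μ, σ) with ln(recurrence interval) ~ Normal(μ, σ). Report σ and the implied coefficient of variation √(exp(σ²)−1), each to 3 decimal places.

If T ~ Lognormal(μ,σ) then ln T ~ Normal(μ,σ), so the p-quantile of ln T is μ + z_p·σ.
ln(1000) = 6.908 and ln(5000) = 8.517; z_{0.25} = -0.6745, z_{0.9} = 1.282.
σ = (8.517 − 6.908)/(1.282 − (-0.6745)) = 0.823.
μ = 6.908 − (-0.6745)·0.823 = 7.463.
CV = √(exp(σ²)−1) = √(exp(0.6770)−1) = 0.984.

σ ≈ 0.823, CV ≈ 0.984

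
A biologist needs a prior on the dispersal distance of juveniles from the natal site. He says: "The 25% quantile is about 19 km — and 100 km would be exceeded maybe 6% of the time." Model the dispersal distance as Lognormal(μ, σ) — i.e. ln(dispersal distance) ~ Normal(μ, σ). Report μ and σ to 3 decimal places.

μ ≈ 3.447, σ ≈ 0.745

If T ~ Lognormal(μ,σ) then ln T ~ Normal(μ,σ), so the p-quantile of ln T is μ + z_p·σ.
ln(19) = 2.944 and ln(100) = 4.605; z_{0.25} = -0.6745, z_{0.94} = 1.555.
σ = (4.605 − 2.944)/(1.555 − (-0.6745)) = 0.745.
μ = 2.944 − (-0.6745)·0.745 = 3.447.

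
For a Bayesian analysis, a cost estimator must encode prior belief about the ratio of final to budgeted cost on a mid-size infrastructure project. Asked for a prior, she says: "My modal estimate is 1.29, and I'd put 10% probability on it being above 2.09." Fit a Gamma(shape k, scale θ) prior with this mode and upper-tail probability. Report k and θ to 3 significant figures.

k ≈ 9.08, θ ≈ 0.16

Gamma(k,θ) with k>1 has mode (k−1)θ, so θ = 1.29/(k−1).
Need P(X < 2.09) = 0.9 with θ tied to k this way. Start at k = 2, θ = 1.29: P(X<2.09) ≈ 0.482.
Too low — raise k to concentrate. Iterating converges to k ≈ 9.08.
Then θ = 1.29/(9.08−1) ≈ 0.16.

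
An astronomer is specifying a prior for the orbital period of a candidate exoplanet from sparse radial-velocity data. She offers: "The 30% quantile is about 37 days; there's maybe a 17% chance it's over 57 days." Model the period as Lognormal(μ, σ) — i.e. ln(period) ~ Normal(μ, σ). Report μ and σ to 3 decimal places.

μ ≈ 3.764, σ ≈ 0.292

If T ~ Lognormal(μ,σ) then ln T ~ Normal(μ,σ), so the p-quantile of ln T is μ + z_p·σ.
ln(37) = 3.611 and ln(57) = 4.043; z_{0.3} = -0.5244, z_{0.83} = 0.9542.
σ = (4.043 − 3.611)/(0.9542 − (-0.5244)) = 0.292.
μ = 3.611 − (-0.5244)·0.292 = 3.764.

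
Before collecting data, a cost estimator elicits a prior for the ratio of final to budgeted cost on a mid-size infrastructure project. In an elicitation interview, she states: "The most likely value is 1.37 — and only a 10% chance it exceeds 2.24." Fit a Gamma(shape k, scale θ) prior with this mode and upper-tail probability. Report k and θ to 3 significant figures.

k ≈ 8.79, θ ≈ 0.176

Gamma(k,θ) with k>1 has mode (k−1)θ, so θ = 1.37/(k−1).
Need P(X < 2.24) = 0.9 with θ tied to k this way. Start at k = 2, θ = 1.37: P(X<2.24) ≈ 0.486.
Too low — raise k to concentrate. Iterating converges to k ≈ 8.79.
Then θ = 1.37/(8.79−1) ≈ 0.176.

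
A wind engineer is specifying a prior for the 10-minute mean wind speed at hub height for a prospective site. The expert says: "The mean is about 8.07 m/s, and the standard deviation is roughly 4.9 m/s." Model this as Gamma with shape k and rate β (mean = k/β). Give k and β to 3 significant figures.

k ≈ 2.71, β ≈ 0.336

For Gamma(k, rate β): mean = k/β, variance = k/β², so CV = 1/√k.
CV = SD/mean = 4.9/8.07 = 0.6072, hence k = 1/CV² = 2.71.
Then β = k/mean = 2.71/8.07 = 0.336.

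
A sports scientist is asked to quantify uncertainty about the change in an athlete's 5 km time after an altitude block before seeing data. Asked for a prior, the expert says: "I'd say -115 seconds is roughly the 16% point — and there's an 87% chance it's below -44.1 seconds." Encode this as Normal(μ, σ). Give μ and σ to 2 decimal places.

For Normal(μ,σ), the p-quantile is μ + z_p·σ. Here z_{0.16} = -0.9945, z_{0.87} = 1.126.
So -115 = μ − 0.9945σ and -44.1 = μ + 1.126σ.
Subtracting: σ = (-44.1 − -115)/(1.126 − (-0.9945)) = 33.43.
Then μ = -115 − (-0.9945)·33.43 = -81.76.

μ = -81.76, σ = 33.43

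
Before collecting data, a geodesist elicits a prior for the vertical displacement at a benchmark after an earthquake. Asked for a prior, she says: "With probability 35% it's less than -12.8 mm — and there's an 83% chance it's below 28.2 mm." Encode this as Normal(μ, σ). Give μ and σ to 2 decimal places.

For Normal(μ,σ), the p-quantile is μ + z_p·σ. Here z_{0.35} = -0.3853, z_{0.83} = 0.9542.
So -12.8 = μ − 0.3853σ and 28.2 = μ + 0.9542σ.
Subtracting: σ = (28.2 − -12.8)/(0.9542 − (-0.3853)) = 30.61.
Then μ = -12.8 − (-0.3853)·30.61 = -1.01.

μ = -1.01, σ = 30.61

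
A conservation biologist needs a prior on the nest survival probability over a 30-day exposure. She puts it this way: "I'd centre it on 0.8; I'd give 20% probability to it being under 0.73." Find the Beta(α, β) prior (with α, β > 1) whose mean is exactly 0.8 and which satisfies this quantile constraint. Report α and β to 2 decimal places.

With mean 0.8 fixed, write α = 0.8s, β = 0.2s where s = α+β.
Need P(θ < 0.73) = 0.2 under Beta(0.8s, 0.2s). Normal approximation: (q−m)/√(m(1−m)/s) ≈ z_{0.2} = -0.842, so s ≈ 0.8·0.2·(-0.842)²/(0.73−0.8)² = 23.1.
At s = 23.1: P(θ<0.73) ≈ 0.190. Adjusting to match 0.2 gives s ≈ 20.81.
So α = 0.8·20.81 ≈ 16.65, β = 0.2·20.81 ≈ 4.16.

α ≈ 16.65, β ≈ 4.16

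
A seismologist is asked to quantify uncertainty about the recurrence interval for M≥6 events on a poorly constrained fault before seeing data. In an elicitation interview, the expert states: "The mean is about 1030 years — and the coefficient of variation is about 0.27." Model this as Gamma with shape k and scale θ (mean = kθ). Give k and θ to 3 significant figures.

k ≈ 13.7, θ ≈ 75.1

For Gamma(k, scale θ): mean = kθ, variance = kθ², so CV = 1/√k.
CV = 0.27, hence k = 1/CV² = 13.7.
Then θ = mean/k = 1030/13.7 = 75.1.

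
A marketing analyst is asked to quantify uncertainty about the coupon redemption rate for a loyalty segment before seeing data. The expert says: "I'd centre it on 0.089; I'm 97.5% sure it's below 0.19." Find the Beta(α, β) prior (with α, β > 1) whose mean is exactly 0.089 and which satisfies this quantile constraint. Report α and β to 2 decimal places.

α ≈ 3.78, β ≈ 38.65

With mean 0.089 fixed, write α = 0.089s, β = 0.911s where s = α+β.
Need P(θ < 0.19) = 0.975 under Beta(0.089s, 0.911s). Normal approximation: (q−m)/√(m(1−m)/s) ≈ z_{0.975} = 1.96, so s ≈ 0.089·0.911·(1.96)²/(0.19−0.089)² = 30.5.
At s = 30.5: P(θ<0.19) ≈ 0.956. Adjusting to match 0.975 gives s ≈ 42.42.
So α = 0.089·42.42 ≈ 3.78, β = 0.911·42.42 ≈ 38.65.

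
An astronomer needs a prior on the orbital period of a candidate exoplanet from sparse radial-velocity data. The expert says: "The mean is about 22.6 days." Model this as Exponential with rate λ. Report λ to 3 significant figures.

λ ≈ 0.0442

Exponential mean = 1/λ, so λ = 1/22.6 = 0.0442.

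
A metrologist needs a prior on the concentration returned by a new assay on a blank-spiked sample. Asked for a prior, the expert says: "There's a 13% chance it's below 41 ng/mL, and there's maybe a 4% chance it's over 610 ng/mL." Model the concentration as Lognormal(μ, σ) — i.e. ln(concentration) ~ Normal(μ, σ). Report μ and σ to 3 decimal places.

If T ~ Lognormal(μ,σ) then ln T ~ Normal(μ,σ), so the p-quantile of ln T is μ + z_p·σ.
ln(41) = 3.714 and ln(610) = 6.413; z_{0.13} = -1.126, z_{0.96} = 1.751.
σ = (6.413 − 3.714)/(1.751 − (-1.126)) = 0.938.
μ = 3.714 − (-1.126)·0.938 = 4.771.

μ ≈ 4.771, σ ≈ 0.938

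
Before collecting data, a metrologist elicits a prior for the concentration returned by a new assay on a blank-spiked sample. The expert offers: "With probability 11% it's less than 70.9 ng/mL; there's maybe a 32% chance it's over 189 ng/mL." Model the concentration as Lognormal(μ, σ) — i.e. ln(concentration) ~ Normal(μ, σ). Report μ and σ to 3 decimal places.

If T ~ Lognormal(μ,σ) then ln T ~ Normal(μ,σ), so the p-quantile of ln T is μ + z_p·σ.
ln(70.9) = 4.261 and ln(189) = 5.242; z_{0.11} = -1.227, z_{0.68} = 0.4677.
σ = (5.242 − 4.261)/(0.4677 − (-1.227)) = 0.579.
μ = 4.261 − (-1.227)·0.579 = 4.971.

μ ≈ 4.971, σ ≈ 0.579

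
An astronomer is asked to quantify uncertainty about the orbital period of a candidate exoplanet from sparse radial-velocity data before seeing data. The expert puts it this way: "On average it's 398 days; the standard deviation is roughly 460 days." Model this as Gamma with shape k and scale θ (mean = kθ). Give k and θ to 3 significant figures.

k ≈ 0.749, θ ≈ 532

For Gamma(k, scale θ): mean = kθ, variance = kθ², so CV = 1/√k.
CV = SD/mean = 460/398 = 1.156, hence k = 1/CV² = 0.749.
Then θ = mean/k = 398/0.749 = 532.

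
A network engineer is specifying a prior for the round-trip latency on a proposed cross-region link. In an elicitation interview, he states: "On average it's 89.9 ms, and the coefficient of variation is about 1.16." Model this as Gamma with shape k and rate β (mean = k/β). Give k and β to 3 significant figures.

For Gamma(k, rate β): mean = k/β, variance = k/β², so CV = 1/√k.
CV = 1.16, hence k = 1/CV² = 0.743.
Then β = k/mean = 0.743/89.9 = 0.00827.

k ≈ 0.743, β ≈ 0.00827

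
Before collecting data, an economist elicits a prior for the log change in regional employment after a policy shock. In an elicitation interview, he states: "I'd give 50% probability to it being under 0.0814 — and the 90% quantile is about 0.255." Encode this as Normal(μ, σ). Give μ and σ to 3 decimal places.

μ = 0.081, σ = 0.135

The p-quantile of Normal(μ,σ) is μ + z_p·σ, with z_{0.5} = 0 and z_{0.9} = 1.282.
Eliminate σ: μ = (z₂·x₁ − z₁·x₂)/(z₂ − z₁) = (1.282·0.0814 − (0)·0.255)/1.282 = 0.081.
Then σ = (x₂ − x₁)/(z₂ − z₁) = (0.255 − 0.0814)/1.282 = 0.135.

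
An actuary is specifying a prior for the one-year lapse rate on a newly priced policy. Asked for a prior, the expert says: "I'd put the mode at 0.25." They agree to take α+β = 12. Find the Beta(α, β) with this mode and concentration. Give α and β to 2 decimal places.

α = 3.50, β = 8.50

For α,β > 1 the Beta mode is (α−1)/(α+β−2). With α+β = 12, the mode is (α−1)/10.
Set (α−1)/10 = 0.25 → α = 1 + 0.25·10 = 3.50.
β = 12 − α = 8.50.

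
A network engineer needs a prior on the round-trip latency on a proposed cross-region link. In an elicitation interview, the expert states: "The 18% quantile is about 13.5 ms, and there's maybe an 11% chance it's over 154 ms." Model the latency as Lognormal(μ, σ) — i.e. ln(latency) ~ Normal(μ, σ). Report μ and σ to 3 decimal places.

μ ≈ 3.643, σ ≈ 1.137

If T ~ Lognormal(μ,σ) then ln T ~ Normal(μ,σ), so the p-quantile of ln T is μ + z_p·σ.
ln(13.5) = 2.603 and ln(154) = 5.037; z_{0.18} = -0.9154, z_{0.89} = 1.227.
σ = (5.037 − 2.603)/(1.227 − (-0.9154)) = 1.137.
μ = 2.603 − (-0.9154)·1.137 = 3.643.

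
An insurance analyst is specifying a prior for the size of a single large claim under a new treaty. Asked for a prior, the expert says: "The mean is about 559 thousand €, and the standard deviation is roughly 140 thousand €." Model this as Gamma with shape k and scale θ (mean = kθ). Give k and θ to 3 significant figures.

For Gamma(k, scale θ): mean = kθ, variance = kθ², so CV = 1/√k.
CV = SD/mean = 140/559 = 0.2504, hence k = 1/CV² = 15.9.
Then θ = mean/k = 559/15.9 = 35.1.

k ≈ 15.9, θ ≈ 35.1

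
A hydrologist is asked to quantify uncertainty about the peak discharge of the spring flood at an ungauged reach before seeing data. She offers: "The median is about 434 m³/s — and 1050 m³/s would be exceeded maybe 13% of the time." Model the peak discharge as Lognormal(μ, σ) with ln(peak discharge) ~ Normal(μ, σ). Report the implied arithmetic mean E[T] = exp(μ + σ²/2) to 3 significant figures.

If T ~ Lognormal(μ,σ) then ln T ~ Normal(μ,σ), so the p-quantile of ln T is μ + z_p·σ.
ln(434) = 6.073 and ln(1050) = 6.957; z_{0.5} = 0, z_{0.87} = 1.126.
σ = (6.957 − 6.073)/(1.126 − (0)) = 0.784.
μ = 6.073 − (0)·0.784 = 6.073.
E[T] = exp(μ + σ²/2) = exp(6.073 + 0.3076) = 590 m³/s.

E[T] ≈ 590 m³/s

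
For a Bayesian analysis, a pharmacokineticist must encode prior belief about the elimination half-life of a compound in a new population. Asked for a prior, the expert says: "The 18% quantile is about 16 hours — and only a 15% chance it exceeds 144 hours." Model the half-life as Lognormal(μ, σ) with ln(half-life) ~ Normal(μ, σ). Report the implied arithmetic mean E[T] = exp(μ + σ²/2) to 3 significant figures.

E[T] ≈ 84.5 hours

If T ~ Lognormal(μ,σ) then ln T ~ Normal(μ,σ), so the p-quantile of ln T is μ + z_p·σ.
ln(16) = 2.773 and ln(144) = 4.97; z_{0.18} = -0.9154, z_{0.85} = 1.036.
σ = (4.97 − 2.773)/(1.036 − (-0.9154)) = 1.126.
μ = 2.773 − (-0.9154)·1.126 = 3.803.
E[T] = exp(μ + σ²/2) = exp(3.803 + 0.6336) = 84.5 hours.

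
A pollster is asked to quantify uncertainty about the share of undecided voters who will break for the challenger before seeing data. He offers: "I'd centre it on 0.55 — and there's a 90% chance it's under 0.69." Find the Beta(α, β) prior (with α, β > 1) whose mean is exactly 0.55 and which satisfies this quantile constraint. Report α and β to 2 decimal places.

α ≈ 11.03, β ≈ 9.02

With mean 0.55 fixed, write α = 0.55s, β = 0.45s where s = α+β.
Need P(θ < 0.69) = 0.9 under Beta(0.55s, 0.45s). Normal approximation: (q−m)/√(m(1−m)/s) ≈ z_{0.9} = 1.28, so s ≈ 0.55·0.45·(1.28)²/(0.69−0.55)² = 20.7.
At s = 20.7: P(θ<0.69) ≈ 0.904. Adjusting to match 0.9 gives s ≈ 20.05.
So α = 0.55·20.05 ≈ 11.03, β = 0.45·20.05 ≈ 9.02.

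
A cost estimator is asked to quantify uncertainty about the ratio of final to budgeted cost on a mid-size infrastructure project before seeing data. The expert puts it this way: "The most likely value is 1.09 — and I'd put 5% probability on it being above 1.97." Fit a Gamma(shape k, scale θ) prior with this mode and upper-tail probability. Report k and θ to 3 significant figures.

k ≈ 8.95, θ ≈ 0.137

Gamma(k,θ) with k>1 has mode (k−1)θ, so θ = 1.09/(k−1).
Need P(X < 1.97) = 0.95 with θ tied to k this way. Start at k = 2, θ = 1.09: P(X<1.97) ≈ 0.539.
Too low — raise k to concentrate. Iterating converges to k ≈ 8.95.
Then θ = 1.09/(8.95−1) ≈ 0.137.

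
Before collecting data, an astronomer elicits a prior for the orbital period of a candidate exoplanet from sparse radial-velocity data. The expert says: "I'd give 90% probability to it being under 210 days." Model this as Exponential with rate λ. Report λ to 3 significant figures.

P(T < 210.0) = 1 − e^(−λ·210.0) = 0.9, so λ = −ln(1−0.9)/210.0 = −ln(0.1)/210.0 = 0.011.

λ ≈ 0.011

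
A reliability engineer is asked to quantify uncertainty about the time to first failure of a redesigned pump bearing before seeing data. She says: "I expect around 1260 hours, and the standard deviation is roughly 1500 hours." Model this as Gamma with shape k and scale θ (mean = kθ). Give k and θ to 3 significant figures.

For Gamma(k, scale θ): mean = kθ, variance = kθ², so CV = 1/√k.
CV = SD/mean = 1500/1260 = 1.19, hence k = 1/CV² = 0.706.
Then θ = mean/k = 1260/0.706 = 1790.

k ≈ 0.706, θ ≈ 1790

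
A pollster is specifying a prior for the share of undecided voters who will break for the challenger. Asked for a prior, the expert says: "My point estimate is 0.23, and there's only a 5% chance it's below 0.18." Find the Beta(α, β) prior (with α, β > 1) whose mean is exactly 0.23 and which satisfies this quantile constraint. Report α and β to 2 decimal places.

With mean 0.23 fixed, write α = 0.23s, β = 0.77s where s = α+β.
Need P(θ < 0.18) = 0.05 under Beta(0.23s, 0.77s). Normal approximation: (q−m)/√(m(1−m)/s) ≈ z_{0.05} = -1.64, so s ≈ 0.23·0.77·(-1.64)²/(0.18−0.23)² = 191.7.
At s = 191.7: P(θ<0.18) ≈ 0.044. Adjusting to match 0.05 gives s ≈ 177.80.
So α = 0.23·177.80 ≈ 40.89, β = 0.77·177.80 ≈ 136.90.

α ≈ 40.89, β ≈ 136.90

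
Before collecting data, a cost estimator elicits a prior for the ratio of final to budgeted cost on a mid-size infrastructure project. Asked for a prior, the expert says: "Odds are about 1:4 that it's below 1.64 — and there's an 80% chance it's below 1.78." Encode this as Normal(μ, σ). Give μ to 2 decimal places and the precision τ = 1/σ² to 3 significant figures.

For Normal(μ,σ), the p-quantile is μ + z_p·σ. Here z_{0.2} = -0.8416, z_{0.8} = 0.8416.
So 1.64 = μ − 0.8416σ and 1.78 = μ + 0.8416σ.
Subtracting: σ = (1.78 − 1.64)/(0.8416 − (-0.8416)) = 0.08.
Then μ = 1.64 − (-0.8416)·0.08 = 1.71.
Precision τ = 1/σ² = 1/0.08317² = 145.

μ = 1.71, τ = 145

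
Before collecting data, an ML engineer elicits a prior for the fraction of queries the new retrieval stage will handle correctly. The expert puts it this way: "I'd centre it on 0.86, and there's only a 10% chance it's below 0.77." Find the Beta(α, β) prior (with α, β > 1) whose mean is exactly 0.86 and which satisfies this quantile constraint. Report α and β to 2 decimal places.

With mean 0.86 fixed, write α = 0.86s, β = 0.14s where s = α+β.
Need P(θ < 0.77) = 0.1 under Beta(0.86s, 0.14s). Normal approximation: (q−m)/√(m(1−m)/s) ≈ z_{0.1} = -1.28, so s ≈ 0.86·0.14·(-1.28)²/(0.77−0.86)² = 24.4.
At s = 24.4: P(θ<0.77) ≈ 0.107. Adjusting to match 0.1 gives s ≈ 26.41.
So α = 0.86·26.41 ≈ 22.71, β = 0.14·26.41 ≈ 3.70.

α ≈ 22.71, β ≈ 3.70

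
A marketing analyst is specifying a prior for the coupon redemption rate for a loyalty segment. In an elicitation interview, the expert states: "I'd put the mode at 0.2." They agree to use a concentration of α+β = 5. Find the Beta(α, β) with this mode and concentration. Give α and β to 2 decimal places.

For α,β > 1 the Beta mode is (α−1)/(α+β−2). With α+β = 5, the mode is (α−1)/3.
Set (α−1)/3 = 0.2 → α = 1 + 0.2·3 = 1.60.
β = 5 − α = 3.40.

α = 1.60, β = 3.40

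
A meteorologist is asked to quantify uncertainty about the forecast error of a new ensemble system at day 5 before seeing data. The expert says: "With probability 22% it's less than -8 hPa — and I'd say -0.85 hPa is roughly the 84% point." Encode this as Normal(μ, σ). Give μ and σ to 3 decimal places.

μ = -4.875, σ = 4.047

For Normal(μ,σ), the p-quantile is μ + z_p·σ. Here z_{0.22} = -0.7722, z_{0.84} = 0.9945.
So -8 = μ − 0.7722σ and -0.85 = μ + 0.9945σ.
Subtracting: σ = (-0.85 − -8)/(0.9945 − (-0.7722)) = 4.047.
Then μ = -8 − (-0.7722)·4.047 = -4.875.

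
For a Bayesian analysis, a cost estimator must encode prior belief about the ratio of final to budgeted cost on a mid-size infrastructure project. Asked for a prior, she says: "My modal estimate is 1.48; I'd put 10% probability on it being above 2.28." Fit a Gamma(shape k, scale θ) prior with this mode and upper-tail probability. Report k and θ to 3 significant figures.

k ≈ 11, θ ≈ 0.148

Gamma(k,θ) with k>1 has mode (k−1)θ, so θ = 1.48/(k−1).
Need P(X < 2.28) = 0.9 with θ tied to k this way. Start at k = 2, θ = 1.48: P(X<2.28) ≈ 0.456.
Too low — raise k to concentrate. Iterating converges to k ≈ 11.
Then θ = 1.48/(11−1) ≈ 0.148.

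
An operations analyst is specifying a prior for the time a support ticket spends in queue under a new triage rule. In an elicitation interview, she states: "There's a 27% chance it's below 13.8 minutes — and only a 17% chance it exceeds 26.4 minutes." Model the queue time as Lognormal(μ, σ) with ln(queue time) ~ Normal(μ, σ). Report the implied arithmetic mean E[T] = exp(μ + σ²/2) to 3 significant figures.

E[T] ≈ 19.4 minutes

If T ~ Lognormal(μ,σ) then ln T ~ Normal(μ,σ), so the p-quantile of ln T is μ + z_p·σ.
ln(13.8) = 2.625 and ln(26.4) = 3.273; z_{0.27} = -0.6128, z_{0.83} = 0.9542.
σ = (3.273 − 2.625)/(0.9542 − (-0.6128)) = 0.414.
μ = 2.625 − (-0.6128)·0.414 = 2.878.
E[T] = exp(μ + σ²/2) = exp(2.878 + 0.0857) = 19.4 minutes.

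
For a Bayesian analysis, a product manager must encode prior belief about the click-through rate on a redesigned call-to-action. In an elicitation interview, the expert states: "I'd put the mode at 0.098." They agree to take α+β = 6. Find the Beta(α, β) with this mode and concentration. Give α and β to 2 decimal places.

For α,β > 1 the Beta mode is (α−1)/(α+β−2). With α+β = 6, the mode is (α−1)/4.
Set (α−1)/4 = 0.098 → α = 1 + 0.098·4 = 1.39.
β = 6 − α = 4.61.

α = 1.39, β = 4.61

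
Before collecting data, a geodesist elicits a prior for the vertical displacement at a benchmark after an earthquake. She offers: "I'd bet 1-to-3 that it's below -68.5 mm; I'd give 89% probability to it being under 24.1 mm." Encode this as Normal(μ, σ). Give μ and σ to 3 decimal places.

The p-quantile of Normal(μ,σ) is μ + z_p·σ, with z_{0.25} = -0.6745 and z_{0.89} = 1.227.
Eliminate σ: μ = (z₂·x₁ − z₁·x₂)/(z₂ − z₁) = (1.227·-68.5 − (-0.6745)·24.1)/1.901 = -35.645.
Then σ = (x₂ − x₁)/(z₂ − z₁) = (24.1 − -68.5)/1.901 = 48.711.

μ = -35.645, σ = 48.711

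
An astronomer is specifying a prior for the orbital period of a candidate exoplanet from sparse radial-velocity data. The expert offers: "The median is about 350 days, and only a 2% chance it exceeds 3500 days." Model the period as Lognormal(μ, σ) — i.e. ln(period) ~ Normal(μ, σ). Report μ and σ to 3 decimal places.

If T ~ Lognormal(μ,σ) then ln T ~ Normal(μ,σ), so the p-quantile of ln T is μ + z_p·σ.
ln(350) = 5.858 and ln(3500) = 8.161; z_{0.5} = 0, z_{0.98} = 2.054.
σ = (8.161 − 5.858)/(2.054 − (0)) = 1.121.
μ = 5.858 − (0)·1.121 = 5.858.

μ ≈ 5.858, σ ≈ 1.121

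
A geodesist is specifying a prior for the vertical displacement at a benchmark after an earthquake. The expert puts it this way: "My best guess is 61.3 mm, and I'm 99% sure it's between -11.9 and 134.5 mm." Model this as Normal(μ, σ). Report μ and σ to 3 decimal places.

A symmetric 99% interval runs μ ± z·σ with z = 2.576.
Half-width = 73.2, so σ = 73.2/2.576 = 28.418.
μ is the stated best guess, 61.300.

μ = 61.300, σ = 28.418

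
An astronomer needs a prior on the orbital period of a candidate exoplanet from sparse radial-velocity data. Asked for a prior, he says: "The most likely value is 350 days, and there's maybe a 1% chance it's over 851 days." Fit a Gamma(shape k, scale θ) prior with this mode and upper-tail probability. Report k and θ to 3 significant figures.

Gamma(k,θ) with k>1 has mode (k−1)θ, so θ = 350/(k−1).
Need P(X < 851) = 0.99 with θ tied to k this way. Start at k = 2, θ = 350: P(X<851) ≈ 0.698.
Too low — raise k to concentrate. Iterating converges to k ≈ 6.98.
Then θ = 350/(6.98−1) ≈ 58.5.

k ≈ 6.98, θ ≈ 58.5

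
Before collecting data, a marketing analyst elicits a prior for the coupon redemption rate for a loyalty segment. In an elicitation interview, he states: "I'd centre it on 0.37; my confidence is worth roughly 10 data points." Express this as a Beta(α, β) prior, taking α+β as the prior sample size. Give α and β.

Under the effective-sample-size interpretation, Beta(α, β) has prior mean α/(α+β) and prior sample size α+β.
So α+β = 10 and α/(α+β) = 0.37, giving α = 0.37·10 = 3.7 and β = 10 − 3.7 = 6.3.

α = 3.7, β = 6.3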